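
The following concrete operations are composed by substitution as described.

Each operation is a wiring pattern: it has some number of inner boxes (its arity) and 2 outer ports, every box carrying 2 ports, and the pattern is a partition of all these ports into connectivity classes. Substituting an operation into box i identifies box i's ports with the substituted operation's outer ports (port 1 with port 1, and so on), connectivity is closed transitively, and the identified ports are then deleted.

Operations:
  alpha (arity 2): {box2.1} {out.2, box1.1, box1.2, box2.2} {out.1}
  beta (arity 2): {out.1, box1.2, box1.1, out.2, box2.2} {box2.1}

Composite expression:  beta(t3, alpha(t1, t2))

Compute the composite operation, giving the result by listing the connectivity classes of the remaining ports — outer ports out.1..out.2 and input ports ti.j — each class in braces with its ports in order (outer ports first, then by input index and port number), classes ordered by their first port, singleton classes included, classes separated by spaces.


Reachability decides: close wires over beta-identified ports.
after alpha, the pattern on (t1, t2) reads {out.1} {out.2, t1.1, t1.2, t2.2} {t2.1} (out.j = its outer ports)
after beta, the pattern on (t3, t1, t2) reads {out.1, out.2, t1.1, t1.2, t2.2, t3.1, t3.2} {t2.1} (out.j = its outer ports)

{out.1, out.2, t1.1, t1.2, t2.2, t3.1, t3.2} {t2.1}


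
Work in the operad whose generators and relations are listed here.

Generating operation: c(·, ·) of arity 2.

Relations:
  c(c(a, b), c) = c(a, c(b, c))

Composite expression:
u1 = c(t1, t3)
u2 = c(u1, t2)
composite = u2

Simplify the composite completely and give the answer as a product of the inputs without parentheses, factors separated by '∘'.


Every regrouping of c is equal, so read the t-inputs in written order.
c(t1, t3) reduces to t1 ∘ t3
c(c(t1, t3), t2) reduces to t1 ∘ t3 ∘ t2

t1 ∘ t3 ∘ t2


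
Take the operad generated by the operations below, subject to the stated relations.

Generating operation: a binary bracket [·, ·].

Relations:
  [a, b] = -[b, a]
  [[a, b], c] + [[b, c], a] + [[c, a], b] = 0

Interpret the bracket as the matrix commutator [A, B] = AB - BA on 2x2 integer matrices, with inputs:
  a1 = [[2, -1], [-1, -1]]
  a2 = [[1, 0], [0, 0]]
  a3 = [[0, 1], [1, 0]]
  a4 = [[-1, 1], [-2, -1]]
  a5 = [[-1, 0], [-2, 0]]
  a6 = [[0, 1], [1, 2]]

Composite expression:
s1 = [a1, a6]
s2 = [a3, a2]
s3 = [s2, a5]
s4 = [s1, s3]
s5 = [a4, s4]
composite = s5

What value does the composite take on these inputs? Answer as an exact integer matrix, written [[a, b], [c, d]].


[a1, a6] = [[0, 1], [-1, 0]]
[a3, a2] = [[0, -1], [1, 0]]
[[a3, a2], a5] = [[2, -1], [-1, -2]]
[[a1, a6], [[a3, a2], a5]] = [[-2, -4], [-4, 2]]
[a4, [[a1, a6], [[a3, a2], a5]]] = [[-12, 4], [8, 12]]

[[-12, 4], [8, 12]]


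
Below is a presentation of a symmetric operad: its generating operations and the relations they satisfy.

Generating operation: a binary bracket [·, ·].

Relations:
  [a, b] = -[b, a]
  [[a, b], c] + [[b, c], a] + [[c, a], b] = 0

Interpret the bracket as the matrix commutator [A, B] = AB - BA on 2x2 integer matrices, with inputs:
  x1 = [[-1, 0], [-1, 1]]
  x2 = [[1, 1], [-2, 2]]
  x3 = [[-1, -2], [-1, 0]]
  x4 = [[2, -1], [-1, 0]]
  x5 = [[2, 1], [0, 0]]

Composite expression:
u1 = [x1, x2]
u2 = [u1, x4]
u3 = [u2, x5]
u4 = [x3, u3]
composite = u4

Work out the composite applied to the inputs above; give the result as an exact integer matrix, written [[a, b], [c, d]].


[[10, 22], [-16, -10]]


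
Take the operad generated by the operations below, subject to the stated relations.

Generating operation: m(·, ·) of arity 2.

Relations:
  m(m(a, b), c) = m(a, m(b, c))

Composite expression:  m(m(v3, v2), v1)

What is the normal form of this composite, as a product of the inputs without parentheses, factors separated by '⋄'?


v3 ⋄ v2 ⋄ v1

Every regrouping of m is equal, so read the v-inputs in written order.
m(v3, v2) spells out as v3 ⋄ v2
m(m(v3, v2), v1) spells out as v3 ⋄ v2 ⋄ v1


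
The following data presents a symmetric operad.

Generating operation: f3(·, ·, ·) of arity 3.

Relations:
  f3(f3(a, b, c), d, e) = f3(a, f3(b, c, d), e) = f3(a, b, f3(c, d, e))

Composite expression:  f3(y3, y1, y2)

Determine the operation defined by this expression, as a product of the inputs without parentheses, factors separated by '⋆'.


y3 ⋆ y1 ⋆ y2


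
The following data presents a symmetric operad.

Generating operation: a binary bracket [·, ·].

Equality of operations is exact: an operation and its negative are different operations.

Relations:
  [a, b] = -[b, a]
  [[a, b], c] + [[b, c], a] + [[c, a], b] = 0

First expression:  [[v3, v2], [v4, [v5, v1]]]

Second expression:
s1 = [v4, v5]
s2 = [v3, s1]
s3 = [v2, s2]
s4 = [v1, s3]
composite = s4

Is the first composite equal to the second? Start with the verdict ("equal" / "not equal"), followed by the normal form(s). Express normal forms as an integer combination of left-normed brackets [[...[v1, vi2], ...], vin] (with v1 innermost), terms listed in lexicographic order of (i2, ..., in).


not equal — first [[[[v1, v5], v4], v2], v3] - [[[[v1, v5], v4], v3], v2], second [[[[v1, v2], v3], v4], v5] - [[[[v1, v2], v3], v5], v4] - [[[[v1, v2], v4], v5], v3] + [[[[v1, v2], v5], v4], v3] - [[[[v1, v3], v4], v5], v2] + [[[[v1, v3], v5], v4], v2] + [[[[v1, v4], v5], v3], v2] - [[[[v1, v5], v4], v3], v2]

Reducing the first expression gives [[[[v1, v5], v4], v2], v3] - [[[[v1, v5], v4], v3], v2]
Reducing the second expression gives [[[[v1, v2], v3], v4], v5] - [[[[v1, v2], v3], v5], v4] - [[[[v1, v2], v4], v5], v3] + [[[[v1, v2], v5], v4], v3] - [[[[v1, v3], v4], v5], v2] + [[[[v1, v3], v5], v4], v2] + [[[[v1, v4], v5], v3], v2] - [[[[v1, v5], v4], v3], v2]
The normal forms differ: not equal.


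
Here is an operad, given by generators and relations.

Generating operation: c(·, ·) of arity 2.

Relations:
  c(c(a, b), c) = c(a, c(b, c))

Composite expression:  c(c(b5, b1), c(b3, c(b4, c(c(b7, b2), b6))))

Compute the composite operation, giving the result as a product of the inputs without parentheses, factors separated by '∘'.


Under associativity of c, the answer is the b's in reading order.
c(b5, b1) linearizes to b5 ∘ b1
c(b7, b2) linearizes to b7 ∘ b2
c(c(b7, b2), b6) linearizes to b7 ∘ b2 ∘ b6
c(b4, c(c(b7, b2), b6)) linearizes to b4 ∘ b7 ∘ b2 ∘ b6
c(b3, c(b4, c(c(b7, b2), b6))) linearizes to b3 ∘ b4 ∘ b7 ∘ b2 ∘ b6
c(c(b5, b1), c(b3, c(b4, c(c(b7, b2), b6)))) linearizes to b5 ∘ b1 ∘ b3 ∘ b4 ∘ b7 ∘ b2 ∘ b6

b5 ∘ b1 ∘ b3 ∘ b4 ∘ b7 ∘ b2 ∘ b6


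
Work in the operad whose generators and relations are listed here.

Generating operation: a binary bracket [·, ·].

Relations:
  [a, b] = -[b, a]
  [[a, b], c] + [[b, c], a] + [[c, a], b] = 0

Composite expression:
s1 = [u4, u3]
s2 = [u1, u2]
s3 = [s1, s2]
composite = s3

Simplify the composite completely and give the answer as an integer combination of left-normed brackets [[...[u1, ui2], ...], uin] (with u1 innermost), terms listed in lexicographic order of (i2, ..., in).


[[[u1, u2], u3], u4] - [[[u1, u2], u4], u3]

Expand each bracket as ab - ba; the u1-initial words give the coefficients.
Composite bracket: [[u4, u3], [u1, u2]]
Applying ab - ba throughout gives 8 signed words (2^3 = 8).
Words beginning with u1 determine it all:
  u1u2u3u4 (sign +1) contributes +[[[u1, u2], u3], u4]
  u1u2u4u3 (sign -1) contributes -[[[u1, u2], u4], u3]


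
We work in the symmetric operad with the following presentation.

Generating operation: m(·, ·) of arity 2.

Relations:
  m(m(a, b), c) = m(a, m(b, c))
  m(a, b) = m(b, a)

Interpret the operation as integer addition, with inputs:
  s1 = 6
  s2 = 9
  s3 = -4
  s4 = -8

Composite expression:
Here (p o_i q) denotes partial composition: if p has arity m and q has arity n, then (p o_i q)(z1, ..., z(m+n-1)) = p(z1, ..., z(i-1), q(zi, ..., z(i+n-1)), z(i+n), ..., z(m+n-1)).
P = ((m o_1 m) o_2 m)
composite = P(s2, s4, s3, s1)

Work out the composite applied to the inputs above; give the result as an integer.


3

m(s4, s3) = -12
m(s2, m(s4, s3)) = -3
m(m(s2, m(s4, s3)), s1) = 3


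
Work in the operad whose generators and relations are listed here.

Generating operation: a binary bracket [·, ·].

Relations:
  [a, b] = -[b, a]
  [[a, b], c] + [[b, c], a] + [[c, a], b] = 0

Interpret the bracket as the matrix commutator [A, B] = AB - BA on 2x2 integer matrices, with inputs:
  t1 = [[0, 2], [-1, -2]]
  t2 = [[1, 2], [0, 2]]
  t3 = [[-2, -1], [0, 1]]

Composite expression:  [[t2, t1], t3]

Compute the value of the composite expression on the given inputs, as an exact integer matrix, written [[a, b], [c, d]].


[[-1, -14], [3, 1]]


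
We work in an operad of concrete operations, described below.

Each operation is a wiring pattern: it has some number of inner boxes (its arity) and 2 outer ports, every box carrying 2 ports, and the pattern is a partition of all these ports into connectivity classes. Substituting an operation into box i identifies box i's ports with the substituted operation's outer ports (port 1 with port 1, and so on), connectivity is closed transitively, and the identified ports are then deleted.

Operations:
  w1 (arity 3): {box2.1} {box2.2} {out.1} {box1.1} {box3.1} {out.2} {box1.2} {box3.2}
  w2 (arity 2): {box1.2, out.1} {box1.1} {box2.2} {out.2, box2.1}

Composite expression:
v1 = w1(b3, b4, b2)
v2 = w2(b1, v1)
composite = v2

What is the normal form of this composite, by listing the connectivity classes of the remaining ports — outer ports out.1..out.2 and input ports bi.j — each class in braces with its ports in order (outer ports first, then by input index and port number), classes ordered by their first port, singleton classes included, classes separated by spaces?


{out.1, b1.2} {out.2} {b1.1} {b2.1} {b2.2} {b3.1} {b3.2} {b4.1} {b4.2}

After gluing at w2, chains via deleted ports link the b-ports.
w1 over (b3, b4, b2) gives {out.1} {out.2} {b2.1} {b2.2} {b3.1} {b3.2} {b4.1} {b4.2}, out.j being that stage's outer ports
w2 over (b1, b3, b4, b2) gives {out.1, b1.2} {out.2} {b1.1} {b2.1} {b2.2} {b3.1} {b3.2} {b4.1} {b4.2}, out.j being that stage's outer ports


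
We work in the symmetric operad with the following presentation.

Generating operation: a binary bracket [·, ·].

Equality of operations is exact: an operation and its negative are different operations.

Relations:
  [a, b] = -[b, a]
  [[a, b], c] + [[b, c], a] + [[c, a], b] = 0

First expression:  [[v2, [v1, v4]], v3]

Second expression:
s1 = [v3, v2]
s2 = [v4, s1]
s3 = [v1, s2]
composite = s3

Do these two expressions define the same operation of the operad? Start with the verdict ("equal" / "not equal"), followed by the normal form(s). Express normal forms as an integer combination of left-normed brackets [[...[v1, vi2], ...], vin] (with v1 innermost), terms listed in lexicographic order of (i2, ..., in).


not equal: they reduce to -[[[v1, v4], v2], v3] and [[[v1, v2], v3], v4] - [[[v1, v3], v2], v4] - [[[v1, v4], v2], v3] + [[[v1, v4], v3], v2]

Reducing the first expression gives -[[[v1, v4], v2], v3]
Reducing the second expression gives [[[v1, v2], v3], v4] - [[[v1, v3], v2], v4] - [[[v1, v4], v2], v3] + [[[v1, v4], v3], v2]
They disagree, so not equal.


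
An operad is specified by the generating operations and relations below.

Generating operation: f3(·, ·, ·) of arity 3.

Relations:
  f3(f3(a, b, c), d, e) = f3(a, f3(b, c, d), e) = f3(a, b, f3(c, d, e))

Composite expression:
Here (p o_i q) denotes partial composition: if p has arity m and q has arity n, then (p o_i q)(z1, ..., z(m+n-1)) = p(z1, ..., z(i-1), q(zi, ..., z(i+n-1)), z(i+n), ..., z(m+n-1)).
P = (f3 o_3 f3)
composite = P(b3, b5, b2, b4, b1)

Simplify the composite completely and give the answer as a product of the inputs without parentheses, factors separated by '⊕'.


The f3-tree's shape is irrelevant; the b-reading-order decides.
f3(b2, b4, b1) spells out as b2 ⊕ b4 ⊕ b1
f3(b3, b5, f3(b2, b4, b1)) spells out as b3 ⊕ b5 ⊕ b2 ⊕ b4 ⊕ b1

b3 ⊕ b5 ⊕ b2 ⊕ b4 ⊕ b1


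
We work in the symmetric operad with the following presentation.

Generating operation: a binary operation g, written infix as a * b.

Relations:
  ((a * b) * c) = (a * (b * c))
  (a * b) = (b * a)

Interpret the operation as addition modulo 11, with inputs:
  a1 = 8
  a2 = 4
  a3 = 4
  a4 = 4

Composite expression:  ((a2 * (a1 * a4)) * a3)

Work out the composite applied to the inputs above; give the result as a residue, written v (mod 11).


9 (mod 11)

(a1 * a4) = 1
(a2 * (a1 * a4)) = 5
((a2 * (a1 * a4)) * a3) = 9


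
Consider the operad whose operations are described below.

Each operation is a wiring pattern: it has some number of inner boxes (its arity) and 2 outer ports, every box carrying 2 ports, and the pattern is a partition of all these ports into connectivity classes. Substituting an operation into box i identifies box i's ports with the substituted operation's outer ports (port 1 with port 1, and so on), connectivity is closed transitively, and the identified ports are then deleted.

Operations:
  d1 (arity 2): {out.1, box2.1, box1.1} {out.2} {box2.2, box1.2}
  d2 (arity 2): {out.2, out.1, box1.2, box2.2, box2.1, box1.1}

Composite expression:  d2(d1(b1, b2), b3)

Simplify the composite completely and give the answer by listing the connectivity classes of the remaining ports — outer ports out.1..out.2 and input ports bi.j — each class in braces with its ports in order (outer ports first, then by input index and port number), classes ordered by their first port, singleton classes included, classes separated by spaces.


{out.1, out.2, b1.1, b2.1, b3.1, b3.2} {b1.2, b2.2}

Connectivity passes through glued d2-boundaries; trace each wire chain.
stage d1: inputs (b1, b2), connectivity {out.1, b1.1, b2.1} {out.2} {b1.2, b2.2}, out.j its boundary
stage d2: inputs (b1, b2, b3), connectivity {out.1, out.2, b1.1, b2.1, b3.1, b3.2} {b1.2, b2.2}, out.j its boundary


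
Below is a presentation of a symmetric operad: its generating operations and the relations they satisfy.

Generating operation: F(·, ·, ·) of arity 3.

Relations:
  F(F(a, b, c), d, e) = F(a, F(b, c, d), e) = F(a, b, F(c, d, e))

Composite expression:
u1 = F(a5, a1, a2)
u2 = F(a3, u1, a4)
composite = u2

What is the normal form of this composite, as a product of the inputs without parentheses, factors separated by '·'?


All parenthesizations of F agree; list the a-inputs left to right.
F(a5, a1, a2) unparenthesizes to a5 · a1 · a2
F(a3, F(a5, a1, a2), a4) unparenthesizes to a3 · a5 · a1 · a2 · a4

a3 · a5 · a1 · a2 · a4


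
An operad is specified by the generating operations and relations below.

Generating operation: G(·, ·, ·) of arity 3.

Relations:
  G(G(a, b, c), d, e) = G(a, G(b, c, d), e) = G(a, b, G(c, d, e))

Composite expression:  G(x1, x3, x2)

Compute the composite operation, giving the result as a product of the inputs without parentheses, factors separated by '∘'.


x1 ∘ x3 ∘ x2


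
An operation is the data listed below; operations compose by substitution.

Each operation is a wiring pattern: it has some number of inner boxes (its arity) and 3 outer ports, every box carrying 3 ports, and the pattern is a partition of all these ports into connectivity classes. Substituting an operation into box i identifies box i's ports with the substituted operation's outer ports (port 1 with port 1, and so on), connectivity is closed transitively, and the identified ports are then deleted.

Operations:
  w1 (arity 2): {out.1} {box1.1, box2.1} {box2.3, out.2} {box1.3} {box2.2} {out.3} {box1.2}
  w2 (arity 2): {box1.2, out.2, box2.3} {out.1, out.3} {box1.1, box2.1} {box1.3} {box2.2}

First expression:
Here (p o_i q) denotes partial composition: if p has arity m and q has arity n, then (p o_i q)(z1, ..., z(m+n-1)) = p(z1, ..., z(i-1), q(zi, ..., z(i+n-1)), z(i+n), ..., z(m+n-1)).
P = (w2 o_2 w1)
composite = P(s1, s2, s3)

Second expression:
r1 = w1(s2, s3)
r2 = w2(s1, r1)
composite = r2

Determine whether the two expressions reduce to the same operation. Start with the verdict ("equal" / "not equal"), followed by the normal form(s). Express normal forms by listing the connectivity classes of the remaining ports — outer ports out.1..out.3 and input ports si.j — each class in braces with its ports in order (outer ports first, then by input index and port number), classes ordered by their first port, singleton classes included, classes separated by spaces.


equal; both compose to {out.1, out.3} {out.2, s1.2} {s1.1} {s1.3} {s2.1, s3.1} {s2.2} {s2.3} {s3.2} {s3.3}


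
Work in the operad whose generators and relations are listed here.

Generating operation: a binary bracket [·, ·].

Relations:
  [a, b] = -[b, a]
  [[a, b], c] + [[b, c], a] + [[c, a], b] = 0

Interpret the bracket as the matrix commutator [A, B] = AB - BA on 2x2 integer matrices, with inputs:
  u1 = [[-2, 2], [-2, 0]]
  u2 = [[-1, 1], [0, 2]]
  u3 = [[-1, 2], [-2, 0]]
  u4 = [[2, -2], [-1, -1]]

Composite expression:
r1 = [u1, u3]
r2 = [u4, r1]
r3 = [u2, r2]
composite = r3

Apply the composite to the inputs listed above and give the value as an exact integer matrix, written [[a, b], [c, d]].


[[6, 14], [18, -6]]

[u1, u3] = [[0, -2], [-2, 0]]
[u4, [u1, u3]] = [[2, -6], [6, -2]]
[u2, [u4, [u1, u3]]] = [[6, 14], [18, -6]]


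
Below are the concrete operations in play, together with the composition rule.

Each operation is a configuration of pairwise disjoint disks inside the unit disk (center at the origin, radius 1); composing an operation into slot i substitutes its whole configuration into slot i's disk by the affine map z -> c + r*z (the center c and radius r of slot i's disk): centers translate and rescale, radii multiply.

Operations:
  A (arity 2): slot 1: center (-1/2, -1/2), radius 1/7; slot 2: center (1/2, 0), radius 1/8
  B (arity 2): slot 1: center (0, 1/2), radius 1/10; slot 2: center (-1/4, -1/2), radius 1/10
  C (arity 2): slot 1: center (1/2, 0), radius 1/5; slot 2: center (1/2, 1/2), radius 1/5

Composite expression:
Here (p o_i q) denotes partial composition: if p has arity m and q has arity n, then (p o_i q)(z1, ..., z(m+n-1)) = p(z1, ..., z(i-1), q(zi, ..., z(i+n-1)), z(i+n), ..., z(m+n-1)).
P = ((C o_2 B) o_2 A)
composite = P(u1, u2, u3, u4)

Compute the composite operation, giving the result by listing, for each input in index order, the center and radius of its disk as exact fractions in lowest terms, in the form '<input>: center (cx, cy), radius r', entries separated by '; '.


Only the slot chain above each u matters under C; compose those maps.
input u1: composing its 1 substitution step yields center (1/2, 0), radius 1/5
input u2: composing its 3 substitution steps yields center (49/100, 59/100), radius 1/350
input u3: composing its 3 substitution steps yields center (51/100, 3/5), radius 1/400
input u4: composing its 2 substitution steps yields center (9/20, 2/5), radius 1/50

u1: center (1/2, 0), radius 1/5; u2: center (49/100, 59/100), radius 1/350; u3: center (51/100, 3/5), radius 1/400; u4: center (9/20, 2/5), radius 1/50


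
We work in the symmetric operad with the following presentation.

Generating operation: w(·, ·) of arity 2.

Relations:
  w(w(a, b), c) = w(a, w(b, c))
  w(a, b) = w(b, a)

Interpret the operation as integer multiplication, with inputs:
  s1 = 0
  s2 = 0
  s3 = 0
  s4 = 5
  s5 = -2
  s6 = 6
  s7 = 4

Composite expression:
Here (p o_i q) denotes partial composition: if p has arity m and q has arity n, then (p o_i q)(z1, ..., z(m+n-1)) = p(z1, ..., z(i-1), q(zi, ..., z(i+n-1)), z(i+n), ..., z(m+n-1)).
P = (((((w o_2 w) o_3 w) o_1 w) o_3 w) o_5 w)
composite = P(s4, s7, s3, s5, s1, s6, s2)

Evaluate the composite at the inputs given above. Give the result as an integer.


w(s4, s7) = 20
w(s3, s5) = 0
w(s1, s6) = 0
w(w(s1, s6), s2) = 0
w(w(s3, s5), w(w(s1, s6), s2)) = 0
w(w(s4, s7), w(w(s3, s5), w(w(s1, s6), s2))) = 0

0


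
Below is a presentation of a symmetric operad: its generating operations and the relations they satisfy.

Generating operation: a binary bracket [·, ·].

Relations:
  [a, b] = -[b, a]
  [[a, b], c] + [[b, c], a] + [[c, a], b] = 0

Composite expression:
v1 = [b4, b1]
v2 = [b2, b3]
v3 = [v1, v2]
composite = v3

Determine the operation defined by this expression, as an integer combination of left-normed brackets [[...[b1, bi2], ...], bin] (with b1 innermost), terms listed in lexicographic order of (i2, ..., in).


-[[[b1, b4], b2], b3] + [[[b1, b4], b3], b2]

Left-normed coefficients sit on the b1-initial expansion words.
Composite bracket: [[b4, b1], [b2, b3]]
The bracket unfolds into 8 signed words via [a, b] = ab - ba (2^3 = 8).
Words beginning with b1 determine it all:
  b1b4b2b3 (sign -1) contributes -[[[b1, b4], b2], b3]
  b1b4b3b2 (sign +1) contributes +[[[b1, b4], b3], b2]


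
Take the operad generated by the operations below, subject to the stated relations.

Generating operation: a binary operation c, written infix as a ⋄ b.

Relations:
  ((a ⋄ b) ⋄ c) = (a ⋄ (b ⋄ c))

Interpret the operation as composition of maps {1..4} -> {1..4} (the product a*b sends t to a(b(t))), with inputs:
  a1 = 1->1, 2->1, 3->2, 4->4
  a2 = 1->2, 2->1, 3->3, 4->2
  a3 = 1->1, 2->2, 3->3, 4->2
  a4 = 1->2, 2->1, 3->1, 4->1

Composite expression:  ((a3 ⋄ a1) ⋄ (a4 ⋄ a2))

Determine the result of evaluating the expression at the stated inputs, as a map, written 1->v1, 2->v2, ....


1->1, 2->1, 3->1, 4->1

(a3 ⋄ a1) = 1->1, 2->1, 3->2, 4->2
(a4 ⋄ a2) = 1->1, 2->2, 3->1, 4->1
((a3 ⋄ a1) ⋄ (a4 ⋄ a2)) = 1->1, 2->1, 3->1, 4->1


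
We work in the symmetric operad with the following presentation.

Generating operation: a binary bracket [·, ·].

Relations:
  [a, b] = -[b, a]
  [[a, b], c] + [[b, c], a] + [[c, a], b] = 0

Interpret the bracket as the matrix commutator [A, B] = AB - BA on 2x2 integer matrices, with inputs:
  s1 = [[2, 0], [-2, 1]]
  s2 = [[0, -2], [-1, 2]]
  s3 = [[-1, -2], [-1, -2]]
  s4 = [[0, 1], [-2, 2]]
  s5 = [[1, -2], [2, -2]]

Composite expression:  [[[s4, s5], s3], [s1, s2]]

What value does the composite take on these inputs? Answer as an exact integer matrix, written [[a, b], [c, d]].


[[23, 76], [98, -23]]

[s4, s5] = [[-2, 1], [-2, 2]]
[[s4, s5], s3] = [[-5, 7], [-6, 5]]
[s1, s2] = [[-4, -2], [5, 4]]
[[[s4, s5], s3], [s1, s2]] = [[23, 76], [98, -23]]


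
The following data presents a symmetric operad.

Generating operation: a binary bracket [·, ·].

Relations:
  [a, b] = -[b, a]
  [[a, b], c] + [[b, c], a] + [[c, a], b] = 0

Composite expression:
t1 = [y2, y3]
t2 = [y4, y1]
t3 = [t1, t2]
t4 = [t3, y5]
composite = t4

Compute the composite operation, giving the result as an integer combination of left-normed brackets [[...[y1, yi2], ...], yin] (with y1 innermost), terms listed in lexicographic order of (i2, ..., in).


[[[[y1, y4], y2], y3], y5] - [[[[y1, y4], y3], y2], y5]

A multilinear Lie element is pinned by y1-initial words (y1 innermost).
Composite bracket: [[[y2, y3], [y4, y1]], y5]
Full expansion: 16 signed words from ab - ba (2^4 = 16).
Only words starting with y1 matter:
  sign of y1y4y2y3y5 is +1, so it contributes +[[[[y1, y4], y2], y3], y5]
  sign of y1y4y3y2y5 is -1, so it contributes -[[[[y1, y4], y3], y2], y5]


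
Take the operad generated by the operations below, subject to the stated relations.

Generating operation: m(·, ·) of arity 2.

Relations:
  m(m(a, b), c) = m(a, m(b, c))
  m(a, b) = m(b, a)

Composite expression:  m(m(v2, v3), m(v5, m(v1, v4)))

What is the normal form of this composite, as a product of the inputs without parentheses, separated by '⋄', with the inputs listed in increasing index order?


v1 ⋄ v2 ⋄ v3 ⋄ v4 ⋄ v5

Reordering under m is free, so list the v-inputs canonically.
m(v2, v3) linearizes to v2 ⋄ v3
m(v1, v4) linearizes to v1 ⋄ v4
m(v5, m(v1, v4)) linearizes to v5 ⋄ v1 ⋄ v4
m(m(v2, v3), m(v5, m(v1, v4))) linearizes to v2 ⋄ v3 ⋄ v5 ⋄ v1 ⋄ v4
rearranged into index order: v1 ⋄ v2 ⋄ v3 ⋄ v4 ⋄ v5


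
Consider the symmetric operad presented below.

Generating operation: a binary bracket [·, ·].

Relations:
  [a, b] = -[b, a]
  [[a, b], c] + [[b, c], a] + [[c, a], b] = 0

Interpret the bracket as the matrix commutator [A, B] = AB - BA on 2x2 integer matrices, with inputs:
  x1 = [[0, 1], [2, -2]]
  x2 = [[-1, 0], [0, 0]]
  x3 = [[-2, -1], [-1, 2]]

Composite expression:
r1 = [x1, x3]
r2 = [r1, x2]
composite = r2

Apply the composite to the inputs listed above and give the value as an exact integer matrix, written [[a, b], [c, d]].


[x1, x3] = [[1, 2], [-6, -1]]
[[x1, x3], x2] = [[0, 2], [6, 0]]

[[0, 2], [6, 0]]


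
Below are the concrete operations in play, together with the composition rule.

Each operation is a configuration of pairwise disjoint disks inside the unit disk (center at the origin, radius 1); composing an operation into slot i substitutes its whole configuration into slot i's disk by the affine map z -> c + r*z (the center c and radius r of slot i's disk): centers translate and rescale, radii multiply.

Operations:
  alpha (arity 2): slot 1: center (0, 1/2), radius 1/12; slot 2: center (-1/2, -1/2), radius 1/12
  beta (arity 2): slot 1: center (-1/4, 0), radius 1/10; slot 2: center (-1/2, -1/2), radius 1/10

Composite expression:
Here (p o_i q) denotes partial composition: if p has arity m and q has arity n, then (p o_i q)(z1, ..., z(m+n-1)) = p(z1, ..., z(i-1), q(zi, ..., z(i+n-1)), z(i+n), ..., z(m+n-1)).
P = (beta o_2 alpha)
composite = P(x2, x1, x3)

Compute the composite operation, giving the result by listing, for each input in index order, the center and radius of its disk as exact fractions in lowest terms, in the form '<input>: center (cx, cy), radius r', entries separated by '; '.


x1: center (-1/2, -9/20), radius 1/120; x2: center (-1/4, 0), radius 1/10; x3: center (-11/20, -11/20), radius 1/120

Each x-disk chains the slot maps above it in beta; radii multiply.
tracing x2 down its 1-map path: center (-1/4, 0), radius 1/10
tracing x1 down its 2-map path: center (-1/2, -9/20), radius 1/120
tracing x3 down its 2-map path: center (-11/20, -11/20), radius 1/120


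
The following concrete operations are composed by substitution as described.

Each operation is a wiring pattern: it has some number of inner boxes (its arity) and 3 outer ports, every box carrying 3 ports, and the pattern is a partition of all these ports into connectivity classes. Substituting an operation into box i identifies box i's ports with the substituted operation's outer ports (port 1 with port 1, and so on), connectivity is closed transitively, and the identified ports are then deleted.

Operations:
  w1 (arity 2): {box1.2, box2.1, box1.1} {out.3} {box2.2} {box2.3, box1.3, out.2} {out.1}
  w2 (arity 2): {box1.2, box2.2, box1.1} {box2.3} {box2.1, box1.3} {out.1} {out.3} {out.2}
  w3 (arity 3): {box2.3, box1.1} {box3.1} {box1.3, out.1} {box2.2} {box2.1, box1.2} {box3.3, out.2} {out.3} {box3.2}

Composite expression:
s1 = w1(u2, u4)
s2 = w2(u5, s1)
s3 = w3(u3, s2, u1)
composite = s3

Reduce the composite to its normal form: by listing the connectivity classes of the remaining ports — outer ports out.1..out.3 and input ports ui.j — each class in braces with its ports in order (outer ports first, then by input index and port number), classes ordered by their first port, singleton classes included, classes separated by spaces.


{out.1, u3.3} {out.2, u1.3} {out.3} {u1.1} {u1.2} {u2.1, u2.2, u4.1} {u2.3, u4.3, u5.1, u5.2} {u3.1} {u3.2} {u4.2} {u5.3}


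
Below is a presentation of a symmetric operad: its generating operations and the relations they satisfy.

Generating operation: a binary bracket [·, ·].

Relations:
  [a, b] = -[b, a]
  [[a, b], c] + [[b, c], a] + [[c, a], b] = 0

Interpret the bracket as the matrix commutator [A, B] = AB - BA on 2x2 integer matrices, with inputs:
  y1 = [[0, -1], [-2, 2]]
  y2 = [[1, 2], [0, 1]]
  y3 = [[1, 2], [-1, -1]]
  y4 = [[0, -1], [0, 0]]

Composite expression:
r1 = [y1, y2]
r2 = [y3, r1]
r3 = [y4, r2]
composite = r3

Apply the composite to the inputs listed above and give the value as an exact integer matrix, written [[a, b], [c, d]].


[[8, -8], [0, -8]]

[y1, y2] = [[4, -4], [0, -4]]
[y3, [y1, y2]] = [[-4, -24], [-8, 4]]
[y4, [y3, [y1, y2]]] = [[8, -8], [0, -8]]


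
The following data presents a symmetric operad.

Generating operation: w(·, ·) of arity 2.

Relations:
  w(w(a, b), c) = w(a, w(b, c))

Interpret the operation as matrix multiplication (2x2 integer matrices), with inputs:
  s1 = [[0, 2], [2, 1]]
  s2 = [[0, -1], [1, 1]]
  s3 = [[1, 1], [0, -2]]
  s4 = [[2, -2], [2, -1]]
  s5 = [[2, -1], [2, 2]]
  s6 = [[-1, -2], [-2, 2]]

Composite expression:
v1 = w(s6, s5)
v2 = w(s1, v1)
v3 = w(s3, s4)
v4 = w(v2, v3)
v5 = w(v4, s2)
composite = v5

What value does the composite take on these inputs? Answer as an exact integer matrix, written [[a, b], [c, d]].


[[24, 72], [36, 84]]


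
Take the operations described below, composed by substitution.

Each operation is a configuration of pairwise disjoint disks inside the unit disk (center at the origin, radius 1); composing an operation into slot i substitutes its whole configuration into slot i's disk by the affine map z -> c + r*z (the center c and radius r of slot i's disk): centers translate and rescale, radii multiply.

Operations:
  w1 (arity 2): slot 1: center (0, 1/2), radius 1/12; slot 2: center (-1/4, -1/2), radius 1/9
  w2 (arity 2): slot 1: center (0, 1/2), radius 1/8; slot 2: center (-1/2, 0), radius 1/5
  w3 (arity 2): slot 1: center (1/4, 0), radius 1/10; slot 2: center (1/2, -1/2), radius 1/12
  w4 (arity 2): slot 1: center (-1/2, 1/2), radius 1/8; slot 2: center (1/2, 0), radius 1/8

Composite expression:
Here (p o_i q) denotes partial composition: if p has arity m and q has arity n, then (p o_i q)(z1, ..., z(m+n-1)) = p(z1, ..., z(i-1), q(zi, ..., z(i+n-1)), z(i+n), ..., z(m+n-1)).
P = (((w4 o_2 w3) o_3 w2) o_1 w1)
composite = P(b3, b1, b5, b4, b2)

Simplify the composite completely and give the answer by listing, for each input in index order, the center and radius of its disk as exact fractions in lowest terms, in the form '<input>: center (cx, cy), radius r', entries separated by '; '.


Nesting under w4 composes maps z -> c + r*z down each b-path.
b3 passes through 2 substitutions, ending at center (-1/2, 9/16), radius 1/96
b1 passes through 2 substitutions, ending at center (-17/32, 7/16), radius 1/72
b5 passes through 2 substitutions, ending at center (17/32, 0), radius 1/80
b4 passes through 3 substitutions, ending at center (9/16, -11/192), radius 1/768
b2 passes through 3 substitutions, ending at center (107/192, -1/16), radius 1/480

b1: center (-17/32, 7/16), radius 1/72; b2: center (107/192, -1/16), radius 1/480; b3: center (-1/2, 9/16), radius 1/96; b4: center (9/16, -11/192), radius 1/768; b5: center (17/32, 0), radius 1/80


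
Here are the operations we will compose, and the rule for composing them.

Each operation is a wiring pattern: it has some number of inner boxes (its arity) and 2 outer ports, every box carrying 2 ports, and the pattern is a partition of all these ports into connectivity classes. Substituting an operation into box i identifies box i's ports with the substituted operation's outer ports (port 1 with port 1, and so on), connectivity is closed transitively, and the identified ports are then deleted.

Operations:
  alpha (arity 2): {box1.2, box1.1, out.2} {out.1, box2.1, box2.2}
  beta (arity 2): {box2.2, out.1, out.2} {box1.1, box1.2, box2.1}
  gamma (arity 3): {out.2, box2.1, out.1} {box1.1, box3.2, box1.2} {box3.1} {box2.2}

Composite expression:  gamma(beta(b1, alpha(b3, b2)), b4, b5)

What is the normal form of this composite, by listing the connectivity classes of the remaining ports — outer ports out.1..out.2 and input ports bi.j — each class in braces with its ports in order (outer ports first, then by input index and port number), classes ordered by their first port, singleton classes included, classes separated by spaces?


Substituting into gamma glues patterns; closure does the rest.
stage alpha: inputs (b3, b2), connectivity {out.1, b2.1, b2.2} {out.2, b3.1, b3.2}, out.j its boundary
stage beta: inputs (b1, b3, b2), connectivity {out.1, out.2, b3.1, b3.2} {b1.1, b1.2, b2.1, b2.2}, out.j its boundary
stage gamma: inputs (b1, b3, b2, b4, b5), connectivity {out.1, out.2, b4.1} {b1.1, b1.2, b2.1, b2.2} {b3.1, b3.2, b5.2} {b4.2} {b5.1}, out.j its boundary

{out.1, out.2, b4.1} {b1.1, b1.2, b2.1, b2.2} {b3.1, b3.2, b5.2} {b4.2} {b5.1}


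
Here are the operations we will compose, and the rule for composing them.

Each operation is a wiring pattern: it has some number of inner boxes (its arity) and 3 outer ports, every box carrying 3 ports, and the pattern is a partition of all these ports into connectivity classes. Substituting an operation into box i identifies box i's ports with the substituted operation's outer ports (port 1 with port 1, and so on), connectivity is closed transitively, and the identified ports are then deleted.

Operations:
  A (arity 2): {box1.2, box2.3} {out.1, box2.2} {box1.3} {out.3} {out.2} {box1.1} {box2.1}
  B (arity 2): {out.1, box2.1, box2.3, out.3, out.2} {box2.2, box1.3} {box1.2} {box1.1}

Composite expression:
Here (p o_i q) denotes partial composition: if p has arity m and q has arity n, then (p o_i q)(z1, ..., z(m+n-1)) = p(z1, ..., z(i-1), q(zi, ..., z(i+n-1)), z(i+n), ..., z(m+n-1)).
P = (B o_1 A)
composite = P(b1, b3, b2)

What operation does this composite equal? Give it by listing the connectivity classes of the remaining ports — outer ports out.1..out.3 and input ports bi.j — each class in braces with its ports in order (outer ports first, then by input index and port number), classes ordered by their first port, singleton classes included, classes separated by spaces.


{out.1, out.2, out.3, b2.1, b2.3} {b1.1} {b1.2, b3.3} {b1.3} {b2.2} {b3.1} {b3.2}

Substituting into B glues patterns; closure does the rest.
A over (b1, b3) gives {out.1, b3.2} {out.2} {out.3} {b1.1} {b1.2, b3.3} {b1.3} {b3.1}, out.j being that stage's outer ports
B over (b1, b3, b2) gives {out.1, out.2, out.3, b2.1, b2.3} {b1.1} {b1.2, b3.3} {b1.3} {b2.2} {b3.1} {b3.2}, out.j being that stage's outer ports


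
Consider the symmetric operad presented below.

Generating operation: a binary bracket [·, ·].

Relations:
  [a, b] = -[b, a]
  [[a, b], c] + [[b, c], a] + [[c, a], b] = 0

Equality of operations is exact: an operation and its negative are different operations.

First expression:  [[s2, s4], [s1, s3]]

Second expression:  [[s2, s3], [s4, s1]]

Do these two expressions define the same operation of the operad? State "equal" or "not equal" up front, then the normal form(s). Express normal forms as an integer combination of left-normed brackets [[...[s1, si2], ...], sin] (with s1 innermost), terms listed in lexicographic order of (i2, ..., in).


The first expression reduces to -[[[s1, s3], s2], s4] + [[[s1, s3], s4], s2]
The second expression reduces to [[[s1, s4], s2], s3] - [[[s1, s4], s3], s2]
No match — not equal.

not equal — first -[[[s1, s3], s2], s4] + [[[s1, s3], s4], s2], second [[[s1, s4], s2], s3] - [[[s1, s4], s3], s2]


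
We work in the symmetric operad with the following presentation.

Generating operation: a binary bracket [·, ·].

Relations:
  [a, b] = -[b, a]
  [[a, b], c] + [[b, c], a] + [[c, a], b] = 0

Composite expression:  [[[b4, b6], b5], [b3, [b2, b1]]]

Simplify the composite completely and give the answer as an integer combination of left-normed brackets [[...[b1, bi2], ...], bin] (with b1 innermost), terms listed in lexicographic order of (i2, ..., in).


-[[[[[b1, b2], b3], b4], b6], b5] + [[[[[b1, b2], b3], b5], b4], b6] - [[[[[b1, b2], b3], b5], b6], b4] + [[[[[b1, b2], b3], b6], b4], b5]

A multilinear Lie element is pinned by b1-initial words (b1 innermost).
Composite bracket: [[[b4, b6], b5], [b3, [b2, b1]]]
Applying ab - ba throughout gives 32 signed words (2^5 = 32).
Words beginning with b1 determine it all:
  the word b1b2b3b4b6b5 carries sign -1 and contributes -[[[[[b1, b2], b3], b4], b6], b5]
  the word b1b2b3b5b4b6 carries sign +1 and contributes +[[[[[b1, b2], b3], b5], b4], b6]
  the word b1b2b3b5b6b4 carries sign -1 and contributes -[[[[[b1, b2], b3], b5], b6], b4]
  the word b1b2b3b6b4b5 carries sign +1 and contributes +[[[[[b1, b2], b3], b6], b4], b5]


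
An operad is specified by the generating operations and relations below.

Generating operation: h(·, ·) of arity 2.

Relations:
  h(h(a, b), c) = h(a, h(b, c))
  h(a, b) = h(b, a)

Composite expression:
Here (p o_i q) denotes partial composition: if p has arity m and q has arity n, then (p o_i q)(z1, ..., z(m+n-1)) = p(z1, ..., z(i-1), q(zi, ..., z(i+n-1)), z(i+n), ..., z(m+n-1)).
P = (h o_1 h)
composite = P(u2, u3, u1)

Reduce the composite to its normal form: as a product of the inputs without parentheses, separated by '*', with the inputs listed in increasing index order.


With h associative and commutative, the u-input set is all that matters.
h(u2, u3) spells out as u2 * u3
h(h(u2, u3), u1) spells out as u2 * u3 * u1
putting the inputs in ascending order: u1 * u2 * u3

u1 * u2 * u3


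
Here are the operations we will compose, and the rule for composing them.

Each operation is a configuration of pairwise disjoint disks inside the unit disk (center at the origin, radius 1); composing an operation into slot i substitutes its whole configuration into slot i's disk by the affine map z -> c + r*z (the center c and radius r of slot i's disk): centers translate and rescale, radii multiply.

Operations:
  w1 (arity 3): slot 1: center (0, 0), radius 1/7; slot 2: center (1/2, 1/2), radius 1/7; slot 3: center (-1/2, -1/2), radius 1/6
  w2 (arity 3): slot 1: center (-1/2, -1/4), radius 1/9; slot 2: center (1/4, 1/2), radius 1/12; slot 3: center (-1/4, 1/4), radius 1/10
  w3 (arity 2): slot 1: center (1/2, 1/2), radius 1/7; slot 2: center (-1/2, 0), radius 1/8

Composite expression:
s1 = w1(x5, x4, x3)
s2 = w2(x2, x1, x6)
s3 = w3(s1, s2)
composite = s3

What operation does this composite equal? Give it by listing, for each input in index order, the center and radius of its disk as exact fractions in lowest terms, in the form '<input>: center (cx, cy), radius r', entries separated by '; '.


x1: center (-15/32, 1/16), radius 1/96; x2: center (-9/16, -1/32), radius 1/72; x3: center (3/7, 3/7), radius 1/42; x4: center (4/7, 4/7), radius 1/49; x5: center (1/2, 1/2), radius 1/49; x6: center (-17/32, 1/32), radius 1/80

Each x-disk chains the slot maps above it in w3; radii multiply.
x5: after 2 affine steps, its disk has center (1/2, 1/2), radius 1/49
x4: after 2 affine steps, its disk has center (4/7, 4/7), radius 1/49
x3: after 2 affine steps, its disk has center (3/7, 3/7), radius 1/42
x2: after 2 affine steps, its disk has center (-9/16, -1/32), radius 1/72
x1: after 2 affine steps, its disk has center (-15/32, 1/16), radius 1/96
x6: after 2 affine steps, its disk has center (-17/32, 1/32), radius 1/80


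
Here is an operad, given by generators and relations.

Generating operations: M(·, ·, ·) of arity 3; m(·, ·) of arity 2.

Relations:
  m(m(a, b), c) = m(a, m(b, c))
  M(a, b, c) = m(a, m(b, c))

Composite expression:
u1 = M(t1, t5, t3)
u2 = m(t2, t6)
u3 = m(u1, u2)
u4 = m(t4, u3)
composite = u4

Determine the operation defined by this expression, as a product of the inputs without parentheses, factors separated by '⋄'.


t4 ⋄ t1 ⋄ t5 ⋄ t3 ⋄ t2 ⋄ t6

Under associativity of m, the answer is the t's in reading order.
M(t1, t5, t3) flattens to t1 ⋄ t5 ⋄ t3
m(t2, t6) flattens to t2 ⋄ t6
m(M(t1, t5, t3), m(t2, t6)) flattens to t1 ⋄ t5 ⋄ t3 ⋄ t2 ⋄ t6
m(t4, m(M(t1, t5, t3), m(t2, t6))) flattens to t4 ⋄ t1 ⋄ t5 ⋄ t3 ⋄ t2 ⋄ t6


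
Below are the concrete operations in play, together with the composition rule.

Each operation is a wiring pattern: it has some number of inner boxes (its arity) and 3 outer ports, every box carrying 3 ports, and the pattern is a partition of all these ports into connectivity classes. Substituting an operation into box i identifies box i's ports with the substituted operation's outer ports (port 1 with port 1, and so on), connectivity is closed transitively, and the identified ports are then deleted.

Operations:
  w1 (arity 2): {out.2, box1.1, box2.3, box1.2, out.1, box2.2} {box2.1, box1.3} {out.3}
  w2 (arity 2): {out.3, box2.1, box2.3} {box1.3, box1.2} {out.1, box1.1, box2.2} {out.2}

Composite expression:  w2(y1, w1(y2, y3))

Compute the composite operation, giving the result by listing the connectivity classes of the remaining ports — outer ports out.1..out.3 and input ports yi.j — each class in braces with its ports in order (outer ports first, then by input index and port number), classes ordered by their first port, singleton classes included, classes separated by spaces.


{out.1, out.3, y1.1, y2.1, y2.2, y3.2, y3.3} {out.2} {y1.2, y1.3} {y2.3, y3.1}

Reachability decides: close wires over w2-identified ports.
composing w1 on (y2, y3), with out.j its own outer ports: {out.1, out.2, y2.1, y2.2, y3.2, y3.3} {out.3} {y2.3, y3.1}
composing w2 on (y1, y2, y3), with out.j its own outer ports: {out.1, out.3, y1.1, y2.1, y2.2, y3.2, y3.3} {out.2} {y1.2, y1.3} {y2.3, y3.1}
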